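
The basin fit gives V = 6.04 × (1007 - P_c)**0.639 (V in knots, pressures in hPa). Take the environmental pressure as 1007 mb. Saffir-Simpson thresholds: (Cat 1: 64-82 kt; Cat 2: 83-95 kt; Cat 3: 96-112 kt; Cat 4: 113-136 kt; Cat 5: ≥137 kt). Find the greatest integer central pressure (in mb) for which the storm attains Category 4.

Category 4 begins at V = 113 kt.
Required ΔP = (113/6.04)^(1/0.639) = 18.709^1.565 ≈ 97.88 mb.
P_c ≤ 1007 − 97.88 = 909.12, so the highest integer P_c is 909 mb.

909 mb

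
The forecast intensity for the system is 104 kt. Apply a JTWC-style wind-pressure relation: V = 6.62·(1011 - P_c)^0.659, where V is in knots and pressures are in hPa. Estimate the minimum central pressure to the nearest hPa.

946 hPa

ΔP = (V / 6.62)^(1/0.659) = (104/6.62)^1.517.
104/6.62 = 15.710; 15.710^1.517 ≈ 65.33 hPa.
P_c = 1011 − 65.33 = 945.67 ≈ 946 hPa.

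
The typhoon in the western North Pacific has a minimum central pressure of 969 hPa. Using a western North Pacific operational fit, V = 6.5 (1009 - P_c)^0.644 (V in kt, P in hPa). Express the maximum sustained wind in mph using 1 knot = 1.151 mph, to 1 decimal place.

80.5 mph

ΔP = 1009 − 969 = 40 hPa.
V ≈ 6.5 × 40^0.644 = 6.5 × 10.758 ≈ 69.926 kt.
69.926 × 1.151 ≈ 80.49 mph → 80.5 mph.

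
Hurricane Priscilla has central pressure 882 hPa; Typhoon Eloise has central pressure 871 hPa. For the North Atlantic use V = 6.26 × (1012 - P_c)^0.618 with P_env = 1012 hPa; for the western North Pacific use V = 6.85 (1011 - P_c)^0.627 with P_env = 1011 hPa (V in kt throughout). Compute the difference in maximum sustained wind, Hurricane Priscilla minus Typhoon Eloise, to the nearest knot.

-25 kt

Hurricane Priscilla: ΔP = 130; V ≈ 6.26 × 130^0.618 ≈ 126.76 kt.
Typhoon Eloise: ΔP = 140; V ≈ 6.85 × 140^0.627 ≈ 151.81 kt.
Difference ≈ 126.76 − 151.81 = -25.05 → -25 kt.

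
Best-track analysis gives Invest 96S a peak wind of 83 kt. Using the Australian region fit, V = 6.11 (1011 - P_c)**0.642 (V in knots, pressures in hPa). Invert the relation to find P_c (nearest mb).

ΔP = (V / 6.11)^(1/0.642) = (83/6.11)^1.558.
83/6.11 = 13.584; 13.584^1.558 ≈ 58.19 mb.
P_c = 1011 − 58.19 = 952.81 ≈ 953 mb.

953 mb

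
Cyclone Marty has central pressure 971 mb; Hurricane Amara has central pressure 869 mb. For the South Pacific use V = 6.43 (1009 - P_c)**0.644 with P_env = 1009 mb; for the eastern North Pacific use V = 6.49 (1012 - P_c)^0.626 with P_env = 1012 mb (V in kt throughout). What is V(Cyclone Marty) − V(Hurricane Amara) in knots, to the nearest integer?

Cyclone Marty: ΔP = 38; V ≈ 6.43 × 38^0.644 ≈ 66.93 kt.
Hurricane Amara: ΔP = 143; V ≈ 6.49 × 143^0.626 ≈ 145.04 kt.
Difference ≈ 66.93 − 145.04 = -78.11 → -78 kt.

-78 kt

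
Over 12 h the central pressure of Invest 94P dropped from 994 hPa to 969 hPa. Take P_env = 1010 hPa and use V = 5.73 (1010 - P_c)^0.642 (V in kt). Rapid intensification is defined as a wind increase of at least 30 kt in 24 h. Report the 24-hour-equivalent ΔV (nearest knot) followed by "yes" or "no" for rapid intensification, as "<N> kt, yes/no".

56 kt, yes

V₁: ΔP = 16, V ≈ 5.73 × 16^0.642 ≈ 33.98 kt.
V₂: ΔP = 41, V ≈ 5.73 × 41^0.642 ≈ 62.17 kt.
ΔV over 12 h = 28.19 kt → 24 h equivalent = 28.19 × 24/12 ≈ 56.38 kt.
56 kt ≥ 30 kt ⇒ rapid intensification.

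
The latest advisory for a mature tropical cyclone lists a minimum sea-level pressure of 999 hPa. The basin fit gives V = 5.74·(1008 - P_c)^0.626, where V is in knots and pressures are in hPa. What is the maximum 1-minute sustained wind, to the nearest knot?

23 kt

ΔP = 1008 − 999 = 9 hPa.
9^0.626 ≈ 3.957.
V ≈ 5.74 × 3.957 ≈ 22.7 kt.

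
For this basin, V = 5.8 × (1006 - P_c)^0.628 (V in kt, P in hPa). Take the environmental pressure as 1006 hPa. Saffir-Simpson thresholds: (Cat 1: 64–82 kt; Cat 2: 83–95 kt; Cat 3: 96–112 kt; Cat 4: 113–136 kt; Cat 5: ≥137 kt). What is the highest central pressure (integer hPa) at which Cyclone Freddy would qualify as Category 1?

960 hPa

Category 1 begins at V = 64 kt.
Required ΔP = (64/5.8)^(1/0.628) = 11.034^1.592 ≈ 45.75 hPa.
P_c ≤ 1006 − 45.75 = 960.25, so the highest integer P_c is 960 hPa.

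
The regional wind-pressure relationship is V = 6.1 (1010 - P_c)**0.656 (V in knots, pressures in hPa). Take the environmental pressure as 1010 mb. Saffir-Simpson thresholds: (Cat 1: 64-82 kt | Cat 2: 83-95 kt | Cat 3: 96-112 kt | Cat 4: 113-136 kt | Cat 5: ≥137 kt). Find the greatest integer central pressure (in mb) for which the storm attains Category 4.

924 mb

Category 4 begins at V = 113 kt.
Required ΔP = (113/6.1)^(1/0.656) = 18.525^1.524 ≈ 85.61 mb.
P_c ≤ 1010 − 85.61 = 924.39, so the highest integer P_c is 924 mb.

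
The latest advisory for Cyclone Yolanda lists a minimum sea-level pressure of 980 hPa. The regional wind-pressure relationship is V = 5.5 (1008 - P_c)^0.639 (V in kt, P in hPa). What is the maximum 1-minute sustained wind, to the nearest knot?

46 kt

ΔP = 1008 − 980 = 28 hPa.
28^0.639 ≈ 8.409.
V ≈ 5.5 × 8.409 ≈ 46.2 kt.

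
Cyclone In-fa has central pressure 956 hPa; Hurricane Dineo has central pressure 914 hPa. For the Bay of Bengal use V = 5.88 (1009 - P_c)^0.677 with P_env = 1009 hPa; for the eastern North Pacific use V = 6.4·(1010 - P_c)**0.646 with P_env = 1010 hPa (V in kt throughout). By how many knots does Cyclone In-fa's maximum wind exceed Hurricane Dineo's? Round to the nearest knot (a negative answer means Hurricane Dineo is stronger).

Cyclone In-fa: ΔP = 53; V ≈ 5.88 × 53^0.677 ≈ 86.44 kt.
Hurricane Dineo: ΔP = 96; V ≈ 6.4 × 96^0.646 ≈ 122.10 kt.
Difference ≈ 86.44 − 122.10 = -35.66 → -36 kt.

-36 kt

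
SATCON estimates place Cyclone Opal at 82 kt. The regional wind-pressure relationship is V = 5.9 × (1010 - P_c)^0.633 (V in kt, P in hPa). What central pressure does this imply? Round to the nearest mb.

946 mb

ΔP = (V / 5.9)^(1/0.633) = (82/5.9)^1.580.
82/5.9 = 13.898; 13.898^1.580 ≈ 63.92 mb.
P_c = 1010 − 63.92 = 946.08 ≈ 946 mb.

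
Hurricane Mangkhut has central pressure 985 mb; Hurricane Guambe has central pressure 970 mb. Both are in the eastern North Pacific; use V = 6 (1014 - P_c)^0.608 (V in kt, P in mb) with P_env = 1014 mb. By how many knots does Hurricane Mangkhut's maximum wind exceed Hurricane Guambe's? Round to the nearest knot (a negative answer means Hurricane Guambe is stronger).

-13 kt

Hurricane Mangkhut: ΔP = 29; V ≈ 6 × 29^0.608 ≈ 46.48 kt.
Hurricane Guambe: ΔP = 44; V ≈ 6 × 44^0.608 ≈ 59.89 kt.
Difference ≈ 46.48 − 59.89 = -13.41 → -13 kt.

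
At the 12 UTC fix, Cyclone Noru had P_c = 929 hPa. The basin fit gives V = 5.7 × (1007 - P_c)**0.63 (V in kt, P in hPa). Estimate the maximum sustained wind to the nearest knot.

89 kt

ΔP = 1007 − 929 = 78 hPa.
78^0.63 ≈ 15.560.
V ≈ 5.7 × 15.560 ≈ 88.7 kt.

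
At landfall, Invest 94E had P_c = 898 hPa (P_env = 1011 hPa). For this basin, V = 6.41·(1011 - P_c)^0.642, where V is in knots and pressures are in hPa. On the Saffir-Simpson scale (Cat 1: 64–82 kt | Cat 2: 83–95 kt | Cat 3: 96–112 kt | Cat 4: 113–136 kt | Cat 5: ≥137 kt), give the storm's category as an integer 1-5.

4

ΔP = 1011 − 898 = 113 hPa.
V ≈ 6.41 × 113^0.642 = 6.41 × 20.80 ≈ 133 kt.
133 kt falls in the Category 4 band.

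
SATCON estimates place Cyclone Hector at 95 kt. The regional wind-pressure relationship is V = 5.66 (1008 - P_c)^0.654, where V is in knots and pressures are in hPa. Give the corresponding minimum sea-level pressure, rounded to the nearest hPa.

ΔP = (V / 5.66)^(1/0.654) = (95/5.66)^1.529.
95/5.66 = 16.784; 16.784^1.529 ≈ 74.64 hPa.
P_c = 1008 − 74.64 = 933.36 ≈ 933 hPa.

933 hPa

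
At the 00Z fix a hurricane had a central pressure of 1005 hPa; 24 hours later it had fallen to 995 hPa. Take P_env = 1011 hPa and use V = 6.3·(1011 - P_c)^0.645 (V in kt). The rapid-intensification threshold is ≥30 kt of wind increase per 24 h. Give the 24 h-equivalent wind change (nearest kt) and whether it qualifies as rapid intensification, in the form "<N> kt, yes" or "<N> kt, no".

V₁: ΔP = 6, V ≈ 6.3 × 6^0.645 ≈ 20.01 kt.
V₂: ΔP = 16, V ≈ 6.3 × 16^0.645 ≈ 37.67 kt.
ΔV over 24 h = 17.66 kt → 24 h equivalent = 17.66 × 24/24 ≈ 17.66 kt.
18 kt < 30 kt ⇒ not rapid intensification.

18 kt, no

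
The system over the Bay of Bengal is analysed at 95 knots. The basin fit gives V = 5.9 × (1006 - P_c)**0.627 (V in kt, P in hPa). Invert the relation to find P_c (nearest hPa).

922 hPa

ΔP = (V / 5.9)^(1/0.627) = (95/5.9)^1.595.
95/5.9 = 16.102; 16.102^1.595 ≈ 84.11 hPa.
P_c = 1006 − 84.11 = 921.89 ≈ 922 hPa.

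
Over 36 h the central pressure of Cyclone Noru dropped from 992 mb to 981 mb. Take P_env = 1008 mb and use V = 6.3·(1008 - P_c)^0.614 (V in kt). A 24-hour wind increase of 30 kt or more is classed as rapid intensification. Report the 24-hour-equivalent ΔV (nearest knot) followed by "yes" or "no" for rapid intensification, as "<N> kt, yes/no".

V₁: ΔP = 16, V ≈ 6.3 × 16^0.614 ≈ 34.57 kt.
V₂: ΔP = 27, V ≈ 6.3 × 27^0.614 ≈ 47.66 kt.
ΔV over 36 h = 13.09 kt → 24 h equivalent = 13.09 × 24/36 ≈ 8.73 kt.
9 kt < 30 kt ⇒ not rapid intensification.

9 kt, no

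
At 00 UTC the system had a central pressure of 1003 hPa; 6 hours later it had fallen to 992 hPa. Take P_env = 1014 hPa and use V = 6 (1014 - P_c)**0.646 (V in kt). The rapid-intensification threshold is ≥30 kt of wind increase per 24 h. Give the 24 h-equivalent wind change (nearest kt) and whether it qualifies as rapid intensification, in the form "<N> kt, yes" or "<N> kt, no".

64 kt, yes

V₁: ΔP = 11, V ≈ 6 × 11^0.646 ≈ 28.24 kt.
V₂: ΔP = 22, V ≈ 6 × 22^0.646 ≈ 44.19 kt.
ΔV over 6 h = 15.95 kt → 24 h equivalent = 15.95 × 24/6 ≈ 63.80 kt.
64 kt ≥ 30 kt ⇒ rapid intensification.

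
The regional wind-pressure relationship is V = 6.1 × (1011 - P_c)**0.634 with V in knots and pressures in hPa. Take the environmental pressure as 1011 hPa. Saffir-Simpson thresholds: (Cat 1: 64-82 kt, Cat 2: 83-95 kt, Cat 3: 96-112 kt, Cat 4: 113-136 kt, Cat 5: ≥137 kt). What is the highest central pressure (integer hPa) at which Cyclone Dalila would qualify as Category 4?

Category 4 begins at V = 113 kt.
Required ΔP = (113/6.1)^(1/0.634) = 18.525^1.577 ≈ 99.91 hPa.
P_c ≤ 1011 − 99.91 = 911.09, so the highest integer P_c is 911 hPa.

911 hPa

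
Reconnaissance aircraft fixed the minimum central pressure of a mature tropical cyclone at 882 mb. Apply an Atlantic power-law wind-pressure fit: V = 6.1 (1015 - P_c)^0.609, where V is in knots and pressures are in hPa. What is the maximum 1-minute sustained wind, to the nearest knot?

120 kt

ΔP = 1015 − 882 = 133 mb.
133^0.609 ≈ 19.653.
V ≈ 6.1 × 19.653 ≈ 119.9 kt.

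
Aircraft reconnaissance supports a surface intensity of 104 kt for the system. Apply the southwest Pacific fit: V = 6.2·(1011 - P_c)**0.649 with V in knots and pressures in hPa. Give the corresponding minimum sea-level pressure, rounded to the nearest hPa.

934 hPa

ΔP = (V / 6.2)^(1/0.649) = (104/6.2)^1.541.
104/6.2 = 16.774; 16.774^1.541 ≈ 77.08 hPa.
P_c = 1011 − 77.08 = 933.92 ≈ 934 hPa.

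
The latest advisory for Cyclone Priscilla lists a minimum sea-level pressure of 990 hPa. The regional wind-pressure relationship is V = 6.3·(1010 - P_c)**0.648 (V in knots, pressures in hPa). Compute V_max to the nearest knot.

ΔP = 1010 − 990 = 20 hPa.
20^0.648 ≈ 6.967.
V ≈ 6.3 × 6.967 ≈ 43.9 kt.

44 kt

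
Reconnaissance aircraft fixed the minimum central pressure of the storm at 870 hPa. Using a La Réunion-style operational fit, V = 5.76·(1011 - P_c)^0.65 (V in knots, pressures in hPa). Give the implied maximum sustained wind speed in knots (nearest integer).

144 kt

ΔP = 1011 − 870 = 141 hPa.
141^0.65 ≈ 24.946.
V ≈ 5.76 × 24.946 ≈ 143.7 kt.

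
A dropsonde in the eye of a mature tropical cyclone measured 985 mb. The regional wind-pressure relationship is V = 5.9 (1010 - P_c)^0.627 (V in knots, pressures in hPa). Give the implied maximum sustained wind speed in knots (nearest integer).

44 kt

ΔP = 1010 − 985 = 25 mb.
25^0.627 ≈ 7.525.
V ≈ 5.9 × 7.525 ≈ 44.4 kt.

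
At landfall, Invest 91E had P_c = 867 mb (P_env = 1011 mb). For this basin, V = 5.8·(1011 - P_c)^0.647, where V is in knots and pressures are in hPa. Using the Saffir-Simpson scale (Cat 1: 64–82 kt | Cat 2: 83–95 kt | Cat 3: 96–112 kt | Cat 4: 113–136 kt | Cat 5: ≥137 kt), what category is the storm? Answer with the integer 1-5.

ΔP = 1011 − 867 = 144 mb.
V ≈ 5.8 × 144^0.647 = 5.8 × 24.91 ≈ 145 kt.
145 kt falls in the Category 5 band.

5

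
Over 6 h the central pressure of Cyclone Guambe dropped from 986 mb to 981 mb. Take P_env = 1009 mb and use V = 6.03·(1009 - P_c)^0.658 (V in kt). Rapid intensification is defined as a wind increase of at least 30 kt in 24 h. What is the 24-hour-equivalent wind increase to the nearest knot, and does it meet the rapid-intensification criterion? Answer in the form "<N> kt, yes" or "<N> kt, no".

26 kt, no

V₁: ΔP = 23, V ≈ 6.03 × 23^0.658 ≈ 47.46 kt.
V₂: ΔP = 28, V ≈ 6.03 × 28^0.658 ≈ 54.02 kt.
ΔV over 6 h = 6.56 kt → 24 h equivalent = 6.56 × 24/6 ≈ 26.24 kt.
26 kt < 30 kt ⇒ not rapid intensification.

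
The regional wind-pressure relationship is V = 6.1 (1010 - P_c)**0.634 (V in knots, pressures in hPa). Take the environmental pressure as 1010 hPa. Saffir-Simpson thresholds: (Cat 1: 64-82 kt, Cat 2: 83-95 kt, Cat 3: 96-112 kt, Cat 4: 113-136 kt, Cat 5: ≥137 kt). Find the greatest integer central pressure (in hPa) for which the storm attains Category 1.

969 hPa

Category 1 begins at V = 64 kt.
Required ΔP = (64/6.1)^(1/0.634) = 10.492^1.577 ≈ 40.75 hPa.
P_c ≤ 1010 − 40.75 = 969.25, so the highest integer P_c is 969 hPa.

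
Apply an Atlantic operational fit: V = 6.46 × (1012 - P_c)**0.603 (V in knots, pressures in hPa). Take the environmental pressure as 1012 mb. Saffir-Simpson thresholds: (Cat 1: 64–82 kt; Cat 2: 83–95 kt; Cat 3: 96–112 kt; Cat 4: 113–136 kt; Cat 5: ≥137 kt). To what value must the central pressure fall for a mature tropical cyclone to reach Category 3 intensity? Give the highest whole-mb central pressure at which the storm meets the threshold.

Category 3 begins at V = 96 kt.
Required ΔP = (96/6.46)^(1/0.603) = 14.861^1.658 ≈ 87.84 mb.
P_c ≤ 1012 − 87.84 = 924.16, so the highest integer P_c is 924 mb.

924 mb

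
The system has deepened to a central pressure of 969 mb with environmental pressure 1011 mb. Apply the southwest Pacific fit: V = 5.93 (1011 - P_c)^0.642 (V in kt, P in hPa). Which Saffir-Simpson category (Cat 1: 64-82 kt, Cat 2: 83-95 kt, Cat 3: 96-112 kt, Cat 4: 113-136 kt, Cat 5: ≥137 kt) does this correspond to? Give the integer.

1

ΔP = 1011 − 969 = 42 mb.
V ≈ 5.93 × 42^0.642 = 5.93 × 11.02 ≈ 65 kt.
65 kt falls in the Category 1 band.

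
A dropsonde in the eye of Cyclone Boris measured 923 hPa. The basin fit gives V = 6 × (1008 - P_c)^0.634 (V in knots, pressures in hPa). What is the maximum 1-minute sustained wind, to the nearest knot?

100 kt

ΔP = 1008 − 923 = 85 hPa.
85^0.634 ≈ 16.721.
V ≈ 6 × 16.721 ≈ 100.3 kt.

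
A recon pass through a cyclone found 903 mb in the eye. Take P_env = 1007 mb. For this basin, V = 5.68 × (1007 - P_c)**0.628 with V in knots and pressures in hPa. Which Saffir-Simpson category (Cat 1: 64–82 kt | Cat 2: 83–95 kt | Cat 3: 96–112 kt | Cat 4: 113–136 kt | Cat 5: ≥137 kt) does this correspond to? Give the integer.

ΔP = 1007 − 903 = 104 mb.
V ≈ 5.68 × 104^0.628 = 5.68 × 18.48 ≈ 105 kt.
105 kt falls in the Category 3 band.

3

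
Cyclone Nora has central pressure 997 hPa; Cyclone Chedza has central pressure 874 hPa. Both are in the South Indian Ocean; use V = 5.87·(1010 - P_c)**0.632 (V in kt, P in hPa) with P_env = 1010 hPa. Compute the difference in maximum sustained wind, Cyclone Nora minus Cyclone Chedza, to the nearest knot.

-101 kt

Cyclone Nora: ΔP = 13; V ≈ 5.87 × 13^0.632 ≈ 29.69 kt.
Cyclone Chedza: ΔP = 136; V ≈ 5.87 × 136^0.632 ≈ 130.93 kt.
Difference ≈ 29.69 − 130.93 = -101.24 → -101 kt.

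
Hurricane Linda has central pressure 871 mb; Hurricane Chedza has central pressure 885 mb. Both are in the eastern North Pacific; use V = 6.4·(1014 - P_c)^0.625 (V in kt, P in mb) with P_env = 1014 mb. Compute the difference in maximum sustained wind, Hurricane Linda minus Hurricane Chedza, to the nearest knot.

Hurricane Linda: ΔP = 143; V ≈ 6.4 × 143^0.625 ≈ 142.32 kt.
Hurricane Chedza: ΔP = 129; V ≈ 6.4 × 129^0.625 ≈ 133.44 kt.
Difference ≈ 142.32 − 133.44 = 8.88 → 9 kt.

9 kt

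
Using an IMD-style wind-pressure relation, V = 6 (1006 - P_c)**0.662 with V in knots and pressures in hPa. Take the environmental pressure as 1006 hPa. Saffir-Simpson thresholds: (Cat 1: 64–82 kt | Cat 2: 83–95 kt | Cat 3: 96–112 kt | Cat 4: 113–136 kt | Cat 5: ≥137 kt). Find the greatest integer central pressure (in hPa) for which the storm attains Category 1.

970 hPa

Category 1 begins at V = 64 kt.
Required ΔP = (64/6)^(1/0.662) = 10.667^1.511 ≈ 35.72 hPa.
P_c ≤ 1006 − 35.72 = 970.28, so the highest integer P_c is 970 hPa.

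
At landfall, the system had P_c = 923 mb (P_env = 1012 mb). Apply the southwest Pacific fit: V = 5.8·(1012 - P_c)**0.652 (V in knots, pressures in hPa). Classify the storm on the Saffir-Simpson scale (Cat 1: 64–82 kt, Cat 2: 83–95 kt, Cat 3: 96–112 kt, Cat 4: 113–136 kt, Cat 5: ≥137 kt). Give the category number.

ΔP = 1012 − 923 = 89 mb.
V ≈ 5.8 × 89^0.652 = 5.8 × 18.66 ≈ 108 kt.
108 kt falls in the Category 3 band.

3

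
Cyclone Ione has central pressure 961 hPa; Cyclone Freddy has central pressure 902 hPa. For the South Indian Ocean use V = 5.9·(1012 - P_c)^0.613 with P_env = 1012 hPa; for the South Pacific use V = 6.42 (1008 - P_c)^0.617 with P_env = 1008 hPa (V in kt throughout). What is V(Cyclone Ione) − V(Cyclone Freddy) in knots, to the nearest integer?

-48 kt

Cyclone Ione: ΔP = 51; V ≈ 5.9 × 51^0.613 ≈ 65.70 kt.
Cyclone Freddy: ΔP = 106; V ≈ 6.42 × 106^0.617 ≈ 114.06 kt.
Difference ≈ 65.70 − 114.06 = -48.36 → -48 kt.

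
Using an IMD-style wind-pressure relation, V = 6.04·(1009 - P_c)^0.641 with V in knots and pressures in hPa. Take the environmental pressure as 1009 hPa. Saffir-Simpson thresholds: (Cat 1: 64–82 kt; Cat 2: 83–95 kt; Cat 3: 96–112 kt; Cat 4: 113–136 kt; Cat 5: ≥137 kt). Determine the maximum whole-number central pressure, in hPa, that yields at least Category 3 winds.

934 hPa

Category 3 begins at V = 96 kt.
Required ΔP = (96/6.04)^(1/0.641) = 15.894^1.560 ≈ 74.82 hPa.
P_c ≤ 1009 − 74.82 = 934.18, so the highest integer P_c is 934 hPa.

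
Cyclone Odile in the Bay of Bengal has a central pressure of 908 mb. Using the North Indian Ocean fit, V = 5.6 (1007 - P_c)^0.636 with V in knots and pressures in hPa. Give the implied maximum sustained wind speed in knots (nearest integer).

104 kt

ΔP = 1007 − 908 = 99 mb.
99^0.636 ≈ 18.588.
V ≈ 5.6 × 18.588 ≈ 104.1 kt.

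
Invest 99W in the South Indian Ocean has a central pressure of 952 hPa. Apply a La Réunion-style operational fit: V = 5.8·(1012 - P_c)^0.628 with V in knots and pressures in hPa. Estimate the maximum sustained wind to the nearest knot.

ΔP = 1012 − 952 = 60 hPa.
60^0.628 ≈ 13.082.
V ≈ 5.8 × 13.082 ≈ 75.9 kt.

76 kt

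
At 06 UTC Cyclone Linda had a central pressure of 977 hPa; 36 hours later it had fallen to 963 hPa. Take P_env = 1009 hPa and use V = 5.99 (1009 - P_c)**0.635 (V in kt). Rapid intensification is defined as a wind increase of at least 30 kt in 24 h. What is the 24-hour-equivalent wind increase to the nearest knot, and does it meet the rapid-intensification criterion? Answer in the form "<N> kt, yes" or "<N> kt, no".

9 kt, no

V₁: ΔP = 32, V ≈ 5.99 × 32^0.635 ≈ 54.10 kt.
V₂: ΔP = 46, V ≈ 5.99 × 46^0.635 ≈ 68.12 kt.
ΔV over 36 h = 14.02 kt → 24 h equivalent = 14.02 × 24/36 ≈ 9.35 kt.
9 kt < 30 kt ⇒ not rapid intensification.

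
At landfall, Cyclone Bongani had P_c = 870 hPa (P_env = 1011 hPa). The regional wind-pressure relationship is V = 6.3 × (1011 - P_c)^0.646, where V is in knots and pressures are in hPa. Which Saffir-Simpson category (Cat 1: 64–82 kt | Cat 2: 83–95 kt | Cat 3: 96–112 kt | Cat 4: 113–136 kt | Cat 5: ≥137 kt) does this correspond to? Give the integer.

5

ΔP = 1011 − 870 = 141 hPa.
V ≈ 6.3 × 141^0.646 = 6.3 × 24.46 ≈ 154 kt.
154 kt falls in the Category 5 band.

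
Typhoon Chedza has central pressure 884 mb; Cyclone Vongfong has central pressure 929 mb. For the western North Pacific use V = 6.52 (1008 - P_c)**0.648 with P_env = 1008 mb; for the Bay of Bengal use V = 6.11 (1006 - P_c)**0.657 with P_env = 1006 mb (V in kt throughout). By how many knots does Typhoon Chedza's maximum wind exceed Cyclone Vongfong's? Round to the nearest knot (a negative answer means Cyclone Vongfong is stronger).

Typhoon Chedza: ΔP = 124; V ≈ 6.52 × 124^0.648 ≈ 148.18 kt.
Cyclone Vongfong: ΔP = 77; V ≈ 6.11 × 77^0.657 ≈ 106.04 kt.
Difference ≈ 148.18 − 106.04 = 42.14 → 42 kt.

42 kt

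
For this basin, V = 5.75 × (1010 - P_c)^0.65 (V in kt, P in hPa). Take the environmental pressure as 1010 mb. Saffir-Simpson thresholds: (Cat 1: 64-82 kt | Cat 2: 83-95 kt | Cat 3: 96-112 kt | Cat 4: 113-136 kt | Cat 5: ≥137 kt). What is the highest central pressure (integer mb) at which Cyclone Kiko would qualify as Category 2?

Category 2 begins at V = 83 kt.
Required ΔP = (83/5.75)^(1/0.65) = 14.435^1.538 ≈ 60.77 mb.
P_c ≤ 1010 − 60.77 = 949.23, so the highest integer P_c is 949 mb.

949 mb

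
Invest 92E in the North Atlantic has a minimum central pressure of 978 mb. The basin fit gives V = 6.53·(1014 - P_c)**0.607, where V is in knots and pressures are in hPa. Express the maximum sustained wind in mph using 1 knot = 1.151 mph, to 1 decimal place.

ΔP = 1014 − 978 = 36 mb.
V ≈ 6.53 × 36^0.607 = 6.53 × 8.804 ≈ 57.490 kt.
57.490 × 1.151 ≈ 66.17 mph → 66.2 mph.

66.2 mph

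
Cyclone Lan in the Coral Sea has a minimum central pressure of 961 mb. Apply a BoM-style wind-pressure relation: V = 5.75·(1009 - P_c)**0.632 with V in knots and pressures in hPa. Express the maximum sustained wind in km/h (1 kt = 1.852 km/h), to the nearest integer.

123 km/h

ΔP = 1009 − 961 = 48 mb.
V ≈ 5.75 × 48^0.632 = 5.75 × 11.549 ≈ 66.407 kt.
66.407 × 1.852 ≈ 122.99 km/h → 123 km/h.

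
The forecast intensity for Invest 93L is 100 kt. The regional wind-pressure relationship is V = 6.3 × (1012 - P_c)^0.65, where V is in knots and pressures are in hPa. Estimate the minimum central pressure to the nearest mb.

ΔP = (V / 6.3)^(1/0.65) = (100/6.3)^1.538.
100/6.3 = 15.873; 15.873^1.538 ≈ 70.33 mb.
P_c = 1012 − 70.33 = 941.67 ≈ 942 mb.

942 mb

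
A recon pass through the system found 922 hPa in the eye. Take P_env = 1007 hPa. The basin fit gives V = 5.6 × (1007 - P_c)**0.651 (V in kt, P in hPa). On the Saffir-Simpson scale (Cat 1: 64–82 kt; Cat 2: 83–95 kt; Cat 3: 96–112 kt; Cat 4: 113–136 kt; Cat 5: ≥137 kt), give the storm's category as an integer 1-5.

3

ΔP = 1007 − 922 = 85 hPa.
V ≈ 5.6 × 85^0.651 = 5.6 × 18.03 ≈ 101 kt.
101 kt falls in the Category 3 band.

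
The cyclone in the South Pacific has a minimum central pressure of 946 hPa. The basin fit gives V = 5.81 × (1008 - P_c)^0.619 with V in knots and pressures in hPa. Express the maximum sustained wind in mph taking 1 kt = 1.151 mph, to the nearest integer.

86 mph

ΔP = 1008 − 946 = 62 hPa.
V ≈ 5.81 × 62^0.619 = 5.81 × 12.867 ≈ 74.760 kt.
74.760 × 1.151 ≈ 86.05 mph → 86 mph.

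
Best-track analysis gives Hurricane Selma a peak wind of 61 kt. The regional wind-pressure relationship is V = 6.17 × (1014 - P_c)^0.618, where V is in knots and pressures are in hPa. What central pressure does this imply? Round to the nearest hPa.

973 hPa

ΔP = (V / 6.17)^(1/0.618) = (61/6.17)^1.618.
61/6.17 = 9.887; 9.887^1.618 ≈ 40.75 hPa.
P_c = 1014 − 40.75 = 973.25 ≈ 973 hPa.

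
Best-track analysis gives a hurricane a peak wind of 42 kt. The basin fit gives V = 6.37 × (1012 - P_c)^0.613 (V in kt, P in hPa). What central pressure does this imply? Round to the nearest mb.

ΔP = (V / 6.37)^(1/0.613) = (42/6.37)^1.631.
42/6.37 = 6.593; 6.593^1.631 ≈ 21.69 mb.
P_c = 1012 − 21.69 = 990.31 ≈ 990 mb.

990 mb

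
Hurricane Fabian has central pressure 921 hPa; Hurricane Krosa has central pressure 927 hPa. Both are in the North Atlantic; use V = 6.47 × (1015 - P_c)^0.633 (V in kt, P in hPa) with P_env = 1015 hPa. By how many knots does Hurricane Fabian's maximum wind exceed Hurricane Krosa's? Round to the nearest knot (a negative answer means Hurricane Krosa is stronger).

Hurricane Fabian: ΔP = 94; V ≈ 6.47 × 94^0.633 ≈ 114.79 kt.
Hurricane Krosa: ΔP = 88; V ≈ 6.47 × 88^0.633 ≈ 110.09 kt.
Difference ≈ 114.79 − 110.09 = 4.70 → 5 kt.

5 kt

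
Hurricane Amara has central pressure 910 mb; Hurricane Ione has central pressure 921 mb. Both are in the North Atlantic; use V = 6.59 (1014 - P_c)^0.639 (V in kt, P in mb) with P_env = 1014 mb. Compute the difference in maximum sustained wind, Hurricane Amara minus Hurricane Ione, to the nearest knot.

9 kt

Hurricane Amara: ΔP = 104; V ≈ 6.59 × 104^0.639 ≈ 128.17 kt.
Hurricane Ione: ΔP = 93; V ≈ 6.59 × 93^0.639 ≈ 119.33 kt.
Difference ≈ 128.17 − 119.33 = 8.84 → 9 kt.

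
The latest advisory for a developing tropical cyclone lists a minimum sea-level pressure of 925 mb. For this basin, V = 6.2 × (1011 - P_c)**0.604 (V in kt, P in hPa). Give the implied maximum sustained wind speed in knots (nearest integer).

91 kt

ΔP = 1011 − 925 = 86 mb.
86^0.604 ≈ 14.738.
V ≈ 6.2 × 14.738 ≈ 91.4 kt.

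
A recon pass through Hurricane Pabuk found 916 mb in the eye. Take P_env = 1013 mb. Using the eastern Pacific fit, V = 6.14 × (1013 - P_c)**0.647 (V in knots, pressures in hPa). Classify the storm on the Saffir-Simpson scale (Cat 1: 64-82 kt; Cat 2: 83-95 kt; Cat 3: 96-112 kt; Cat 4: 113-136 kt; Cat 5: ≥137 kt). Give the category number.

ΔP = 1013 − 916 = 97 mb.
V ≈ 6.14 × 97^0.647 = 6.14 × 19.29 ≈ 118 kt.
118 kt falls in the Category 4 band.

4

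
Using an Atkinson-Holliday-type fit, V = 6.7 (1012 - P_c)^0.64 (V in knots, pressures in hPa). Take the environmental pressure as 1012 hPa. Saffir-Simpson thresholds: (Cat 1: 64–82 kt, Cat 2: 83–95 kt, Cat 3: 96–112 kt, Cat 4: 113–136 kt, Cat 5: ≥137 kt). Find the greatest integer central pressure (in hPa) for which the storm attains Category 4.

929 hPa

Category 4 begins at V = 113 kt.
Required ΔP = (113/6.7)^(1/0.64) = 16.866^1.562 ≈ 82.64 hPa.
P_c ≤ 1012 − 82.64 = 929.36, so the highest integer P_c is 929 hPa.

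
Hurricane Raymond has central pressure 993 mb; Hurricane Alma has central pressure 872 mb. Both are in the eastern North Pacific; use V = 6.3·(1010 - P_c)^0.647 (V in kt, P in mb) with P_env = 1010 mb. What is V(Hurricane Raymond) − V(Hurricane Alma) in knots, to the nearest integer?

Hurricane Raymond: ΔP = 17; V ≈ 6.3 × 17^0.647 ≈ 39.39 kt.
Hurricane Alma: ΔP = 138; V ≈ 6.3 × 138^0.647 ≈ 152.70 kt.
Difference ≈ 39.39 − 152.70 = -113.31 → -113 kt.

-113 kt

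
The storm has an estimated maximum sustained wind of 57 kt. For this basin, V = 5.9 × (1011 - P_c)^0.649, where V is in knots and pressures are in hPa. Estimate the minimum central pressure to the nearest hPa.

978 hPa

ΔP = (V / 5.9)^(1/0.649) = (57/5.9)^1.541.
57/5.9 = 9.661; 9.661^1.541 ≈ 32.94 hPa.
P_c = 1011 − 32.94 = 978.06 ≈ 978 hPa.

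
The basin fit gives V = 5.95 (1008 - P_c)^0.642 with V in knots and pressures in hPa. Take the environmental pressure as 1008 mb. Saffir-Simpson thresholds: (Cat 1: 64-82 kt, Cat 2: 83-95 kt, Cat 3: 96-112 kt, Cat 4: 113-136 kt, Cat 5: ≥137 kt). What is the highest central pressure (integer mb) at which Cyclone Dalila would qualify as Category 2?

947 mb

Category 2 begins at V = 83 kt.
Required ΔP = (83/5.95)^(1/0.642) = 13.950^1.558 ≈ 60.65 mb.
P_c ≤ 1008 − 60.65 = 947.35, so the highest integer P_c is 947 mb.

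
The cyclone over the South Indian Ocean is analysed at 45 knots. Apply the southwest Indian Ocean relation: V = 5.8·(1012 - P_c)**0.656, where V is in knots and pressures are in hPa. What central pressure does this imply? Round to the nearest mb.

ΔP = (V / 5.8)^(1/0.656) = (45/5.8)^1.524.
45/5.8 = 7.759; 7.759^1.524 ≈ 22.72 mb.
P_c = 1012 − 22.72 = 989.28 ≈ 989 mb.

989 mb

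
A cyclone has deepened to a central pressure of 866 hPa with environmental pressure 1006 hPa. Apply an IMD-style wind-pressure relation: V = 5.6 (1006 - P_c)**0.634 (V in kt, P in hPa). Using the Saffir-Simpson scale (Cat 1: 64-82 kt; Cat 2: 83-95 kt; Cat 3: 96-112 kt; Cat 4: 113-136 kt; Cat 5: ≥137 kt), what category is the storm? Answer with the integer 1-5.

ΔP = 1006 − 866 = 140 hPa.
V ≈ 5.6 × 140^0.634 = 5.6 × 22.94 ≈ 128 kt.
128 kt falls in the Category 4 band.

4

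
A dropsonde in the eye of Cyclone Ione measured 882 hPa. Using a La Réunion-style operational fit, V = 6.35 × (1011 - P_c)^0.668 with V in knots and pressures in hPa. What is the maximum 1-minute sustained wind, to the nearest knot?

163 kt

ΔP = 1011 − 882 = 129 hPa.
129^0.668 ≈ 25.696.
V ≈ 6.35 × 25.696 ≈ 163.2 kt.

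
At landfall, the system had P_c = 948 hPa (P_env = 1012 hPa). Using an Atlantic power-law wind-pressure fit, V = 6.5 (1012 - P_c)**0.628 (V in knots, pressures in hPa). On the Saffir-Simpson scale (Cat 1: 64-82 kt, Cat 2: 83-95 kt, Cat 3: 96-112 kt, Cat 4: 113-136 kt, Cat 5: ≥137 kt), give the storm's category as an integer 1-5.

2

ΔP = 1012 − 948 = 64 hPa.
V ≈ 6.5 × 64^0.628 = 6.5 × 13.62 ≈ 89 kt.
89 kt falls in the Category 2 band.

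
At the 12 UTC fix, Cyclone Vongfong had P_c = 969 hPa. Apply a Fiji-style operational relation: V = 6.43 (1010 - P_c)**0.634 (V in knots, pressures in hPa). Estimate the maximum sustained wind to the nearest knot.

68 kt

ΔP = 1010 − 969 = 41 hPa.
41^0.634 ≈ 10.532.
V ≈ 6.43 × 10.532 ≈ 67.7 kt.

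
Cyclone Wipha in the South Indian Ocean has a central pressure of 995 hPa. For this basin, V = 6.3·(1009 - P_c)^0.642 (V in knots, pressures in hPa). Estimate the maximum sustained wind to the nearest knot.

34 kt

ΔP = 1009 − 995 = 14 hPa.
14^0.642 ≈ 5.443.
V ≈ 6.3 × 5.443 ≈ 34.3 kt.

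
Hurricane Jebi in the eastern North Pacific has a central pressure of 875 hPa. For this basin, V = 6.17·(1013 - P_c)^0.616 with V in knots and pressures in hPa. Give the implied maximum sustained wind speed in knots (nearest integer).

ΔP = 1013 − 875 = 138 hPa.
138^0.616 ≈ 20.805.
V ≈ 6.17 × 20.805 ≈ 128.4 kt.

128 kt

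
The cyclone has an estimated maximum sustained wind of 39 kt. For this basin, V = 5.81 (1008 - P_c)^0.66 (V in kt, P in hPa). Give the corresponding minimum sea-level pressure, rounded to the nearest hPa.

990 hPa

ΔP = (V / 5.81)^(1/0.66) = (39/5.81)^1.515.
39/5.81 = 6.713; 6.713^1.515 ≈ 17.90 hPa.
P_c = 1008 − 17.90 = 990.10 ≈ 990 hPa.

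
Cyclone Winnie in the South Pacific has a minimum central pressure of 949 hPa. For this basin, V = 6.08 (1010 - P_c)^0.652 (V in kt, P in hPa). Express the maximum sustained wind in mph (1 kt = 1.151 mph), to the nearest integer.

ΔP = 1010 − 949 = 61 hPa.
V ≈ 6.08 × 61^0.652 = 6.08 × 14.589 ≈ 88.703 kt.
88.703 × 1.151 ≈ 102.10 mph → 102 mph.

102 mph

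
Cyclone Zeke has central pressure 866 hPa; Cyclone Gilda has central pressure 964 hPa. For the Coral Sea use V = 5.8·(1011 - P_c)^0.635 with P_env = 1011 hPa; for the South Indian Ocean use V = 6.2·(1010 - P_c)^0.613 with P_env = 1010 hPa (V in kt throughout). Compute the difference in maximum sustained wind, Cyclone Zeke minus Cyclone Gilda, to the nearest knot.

Cyclone Zeke: ΔP = 145; V ≈ 5.8 × 145^0.635 ≈ 136.74 kt.
Cyclone Gilda: ΔP = 46; V ≈ 6.2 × 46^0.613 ≈ 64.81 kt.
Difference ≈ 136.74 − 64.81 = 71.93 → 72 kt.

72 kt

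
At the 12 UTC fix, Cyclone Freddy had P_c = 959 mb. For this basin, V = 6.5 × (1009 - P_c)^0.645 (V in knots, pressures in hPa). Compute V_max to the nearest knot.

81 kt

ΔP = 1009 − 959 = 50 mb.
50^0.645 ≈ 12.469.
V ≈ 6.5 × 12.469 ≈ 81.0 kt.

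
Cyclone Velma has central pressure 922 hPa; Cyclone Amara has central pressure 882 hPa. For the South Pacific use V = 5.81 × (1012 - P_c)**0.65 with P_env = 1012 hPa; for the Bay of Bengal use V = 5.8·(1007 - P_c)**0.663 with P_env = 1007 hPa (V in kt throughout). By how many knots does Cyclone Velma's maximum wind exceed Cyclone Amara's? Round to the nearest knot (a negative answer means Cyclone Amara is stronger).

Cyclone Velma: ΔP = 90; V ≈ 5.81 × 90^0.65 ≈ 108.25 kt.
Cyclone Amara: ΔP = 125; V ≈ 5.8 × 125^0.663 ≈ 142.46 kt.
Difference ≈ 108.25 − 142.46 = -34.21 → -34 kt.

-34 kt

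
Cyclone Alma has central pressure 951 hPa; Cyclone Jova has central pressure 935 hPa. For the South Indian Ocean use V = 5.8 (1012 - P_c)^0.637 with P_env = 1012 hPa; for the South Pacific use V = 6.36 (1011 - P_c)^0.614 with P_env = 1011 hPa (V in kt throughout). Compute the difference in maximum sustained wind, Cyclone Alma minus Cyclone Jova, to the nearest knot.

Cyclone Alma: ΔP = 61; V ≈ 5.8 × 61^0.637 ≈ 79.56 kt.
Cyclone Jova: ΔP = 76; V ≈ 6.36 × 76^0.614 ≈ 90.84 kt.
Difference ≈ 79.56 − 90.84 = -11.28 → -11 kt.

-11 kt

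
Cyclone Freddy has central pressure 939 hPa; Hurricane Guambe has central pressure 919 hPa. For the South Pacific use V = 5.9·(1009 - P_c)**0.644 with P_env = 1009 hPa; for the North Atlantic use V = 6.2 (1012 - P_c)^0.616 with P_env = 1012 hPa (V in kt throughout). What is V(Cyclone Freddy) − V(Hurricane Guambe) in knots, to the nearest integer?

Cyclone Freddy: ΔP = 70; V ≈ 5.9 × 70^0.644 ≈ 91.01 kt.
Hurricane Guambe: ΔP = 93; V ≈ 6.2 × 93^0.616 ≈ 101.15 kt.
Difference ≈ 91.01 − 101.15 = -10.14 → -10 kt.

-10 kt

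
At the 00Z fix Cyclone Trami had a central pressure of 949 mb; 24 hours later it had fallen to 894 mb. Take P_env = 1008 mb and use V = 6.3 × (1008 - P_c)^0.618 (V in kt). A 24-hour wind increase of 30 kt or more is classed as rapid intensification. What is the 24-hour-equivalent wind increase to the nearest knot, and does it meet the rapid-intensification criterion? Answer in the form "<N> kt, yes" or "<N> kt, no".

39 kt, yes

V₁: ΔP = 59, V ≈ 6.3 × 59^0.618 ≈ 78.29 kt.
V₂: ΔP = 114, V ≈ 6.3 × 114^0.618 ≈ 117.63 kt.
ΔV over 24 h = 39.34 kt → 24 h equivalent = 39.34 × 24/24 ≈ 39.34 kt.
39 kt ≥ 30 kt ⇒ rapid intensification.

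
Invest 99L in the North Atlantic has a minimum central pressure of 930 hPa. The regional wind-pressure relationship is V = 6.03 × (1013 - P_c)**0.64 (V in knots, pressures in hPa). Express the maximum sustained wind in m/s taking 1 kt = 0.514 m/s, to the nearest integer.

52 m/s

ΔP = 1013 − 930 = 83 hPa.
V ≈ 6.03 × 83^0.64 = 6.03 × 16.913 ≈ 101.983 kt.
101.983 × 0.514 ≈ 52.42 m/s → 52 m/s.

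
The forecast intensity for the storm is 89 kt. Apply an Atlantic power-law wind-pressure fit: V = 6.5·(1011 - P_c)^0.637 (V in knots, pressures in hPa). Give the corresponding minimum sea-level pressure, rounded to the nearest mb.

950 mb

ΔP = (V / 6.5)^(1/0.637) = (89/6.5)^1.570.
89/6.5 = 13.692; 13.692^1.570 ≈ 60.83 mb.
P_c = 1011 − 60.83 = 950.17 ≈ 950 mb.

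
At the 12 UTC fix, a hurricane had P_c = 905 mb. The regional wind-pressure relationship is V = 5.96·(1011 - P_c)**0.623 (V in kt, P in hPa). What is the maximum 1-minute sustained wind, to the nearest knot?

ΔP = 1011 − 905 = 106 mb.
106^0.623 ≈ 18.271.
V ≈ 5.96 × 18.271 ≈ 108.9 kt.

109 kt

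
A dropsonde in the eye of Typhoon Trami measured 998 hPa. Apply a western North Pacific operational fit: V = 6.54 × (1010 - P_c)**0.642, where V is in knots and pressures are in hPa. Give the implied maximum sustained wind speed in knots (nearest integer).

32 kt

ΔP = 1010 − 998 = 12 hPa.
12^0.642 ≈ 4.930.
V ≈ 6.54 × 4.930 ≈ 32.2 kt.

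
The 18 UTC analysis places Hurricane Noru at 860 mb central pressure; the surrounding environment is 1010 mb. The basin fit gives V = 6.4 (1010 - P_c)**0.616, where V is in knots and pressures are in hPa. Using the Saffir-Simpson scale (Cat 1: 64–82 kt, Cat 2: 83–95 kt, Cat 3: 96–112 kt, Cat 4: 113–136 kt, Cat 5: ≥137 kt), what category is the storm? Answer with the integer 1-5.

ΔP = 1010 − 860 = 150 mb.
V ≈ 6.4 × 150^0.616 = 6.4 × 21.90 ≈ 140 kt.
140 kt falls in the Category 5 band.

5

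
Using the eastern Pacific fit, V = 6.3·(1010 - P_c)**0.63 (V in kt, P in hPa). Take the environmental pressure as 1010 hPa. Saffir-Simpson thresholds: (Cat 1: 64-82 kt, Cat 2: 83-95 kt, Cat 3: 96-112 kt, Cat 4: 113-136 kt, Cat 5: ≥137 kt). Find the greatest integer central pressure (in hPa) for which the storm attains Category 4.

Category 4 begins at V = 113 kt.
Required ΔP = (113/6.3)^(1/0.63) = 17.937^1.587 ≈ 97.74 hPa.
P_c ≤ 1010 − 97.74 = 912.26, so the highest integer P_c is 912 hPa.

912 hPa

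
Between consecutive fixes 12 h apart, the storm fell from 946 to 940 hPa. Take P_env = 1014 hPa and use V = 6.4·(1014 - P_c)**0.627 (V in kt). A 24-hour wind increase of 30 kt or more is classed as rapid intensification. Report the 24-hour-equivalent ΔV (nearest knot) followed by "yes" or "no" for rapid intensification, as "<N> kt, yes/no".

V₁: ΔP = 68, V ≈ 6.4 × 68^0.627 ≈ 90.19 kt.
V₂: ΔP = 74, V ≈ 6.4 × 74^0.627 ≈ 95.10 kt.
ΔV over 12 h = 4.91 kt → 24 h equivalent = 4.91 × 24/12 ≈ 9.82 kt.
10 kt < 30 kt ⇒ not rapid intensification.

10 kt, no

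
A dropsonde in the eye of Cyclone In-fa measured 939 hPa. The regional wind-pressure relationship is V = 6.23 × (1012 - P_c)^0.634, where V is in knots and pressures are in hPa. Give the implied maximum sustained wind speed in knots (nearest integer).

ΔP = 1012 − 939 = 73 hPa.
73^0.634 ≈ 15.183.
V ≈ 6.23 × 15.183 ≈ 94.6 kt.

95 kt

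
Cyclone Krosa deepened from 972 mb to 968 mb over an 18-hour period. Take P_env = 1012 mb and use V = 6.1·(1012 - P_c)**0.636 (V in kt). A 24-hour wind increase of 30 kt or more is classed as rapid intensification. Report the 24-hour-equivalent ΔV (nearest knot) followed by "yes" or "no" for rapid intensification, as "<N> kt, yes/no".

V₁: ΔP = 40, V ≈ 6.1 × 40^0.636 ≈ 63.71 kt.
V₂: ΔP = 44, V ≈ 6.1 × 44^0.636 ≈ 67.70 kt.
ΔV over 18 h = 3.99 kt → 24 h equivalent = 3.99 × 24/18 ≈ 5.32 kt.
5 kt < 30 kt ⇒ not rapid intensification.

5 kt, no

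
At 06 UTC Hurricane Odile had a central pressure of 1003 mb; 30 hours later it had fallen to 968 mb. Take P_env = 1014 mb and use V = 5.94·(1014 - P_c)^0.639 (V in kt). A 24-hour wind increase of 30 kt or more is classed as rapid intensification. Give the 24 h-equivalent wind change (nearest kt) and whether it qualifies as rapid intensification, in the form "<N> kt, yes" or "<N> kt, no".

33 kt, yes

V₁: ΔP = 11, V ≈ 5.94 × 11^0.639 ≈ 27.49 kt.
V₂: ΔP = 46, V ≈ 5.94 × 46^0.639 ≈ 68.59 kt.
ΔV over 30 h = 41.10 kt → 24 h equivalent = 41.10 × 24/30 ≈ 32.88 kt.
33 kt ≥ 30 kt ⇒ rapid intensification.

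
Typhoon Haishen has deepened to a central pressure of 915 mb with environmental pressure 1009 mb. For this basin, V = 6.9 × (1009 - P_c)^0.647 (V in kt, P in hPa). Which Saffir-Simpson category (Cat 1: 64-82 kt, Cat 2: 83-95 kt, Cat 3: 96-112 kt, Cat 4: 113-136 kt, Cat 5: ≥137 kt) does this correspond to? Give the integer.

4

ΔP = 1009 − 915 = 94 mb.
V ≈ 6.9 × 94^0.647 = 6.9 × 18.91 ≈ 130 kt.
130 kt falls in the Category 4 band.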